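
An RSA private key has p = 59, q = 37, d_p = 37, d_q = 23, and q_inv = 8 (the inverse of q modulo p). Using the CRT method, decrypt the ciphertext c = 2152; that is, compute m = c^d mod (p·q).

m₁ = c^(d_p) mod p: c ≡ 28 (mod 59), and 28^37 mod 59 = 36.
m₂ = c^(d_q) mod q: c ≡ 6 (mod 37), and 6^23 mod 37 = 31.
h = q_inv·(m₁ − m₂) mod p = 8·(36 − 31) mod 59 = 40.
m = m₂ + h·q = 31 + 40·37 = 1511.

1511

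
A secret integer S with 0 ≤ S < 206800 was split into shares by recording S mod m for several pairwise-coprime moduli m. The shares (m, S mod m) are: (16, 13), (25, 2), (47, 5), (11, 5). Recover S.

The moduli are pairwise coprime; N = 16·25·47·11 = 206800.
N/16 = 12925; 12925 ≡ 13 (mod 16); 13·5 ≡ 1, so inverse 5.
N/25 = 8272; 8272 ≡ 22 (mod 25); 22·8 ≡ 1, so inverse 8.
N/47 = 4400; 4400 ≡ 29 (mod 47); 29·13 ≡ 1, so inverse 13.
N/11 = 18800; 18800 ≡ 1 (mod 11), inverse 1.
S ≡ 13·12925·5 + 2·8272·8 + 5·4400·13 + 5·18800·1 = 1352477.
1352477 mod 206800 = 111677.

111677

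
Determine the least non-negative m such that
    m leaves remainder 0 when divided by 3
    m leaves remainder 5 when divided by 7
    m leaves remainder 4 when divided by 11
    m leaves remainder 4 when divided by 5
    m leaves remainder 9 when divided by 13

The moduli are pairwise coprime; N = 3·7·11·5·13 = 15015.
N/3 = 5005; 5005 ≡ 1 (mod 3), inverse 1.
N/7 = 2145; 2145 ≡ 3 (mod 7); 3·5 ≡ 1, so inverse 5.
N/11 = 1365; 1365 ≡ 1 (mod 11), inverse 1.
N/5 = 3003; 3003 ≡ 3 (mod 5); 3·2 ≡ 1, so inverse 2.
N/13 = 1155; 1155 ≡ 11 (mod 13); 11·6 ≡ 1, so inverse 6.
m ≡ 0·5005·1 + 5·2145·5 + 4·1365·1 + 4·3003·2 + 9·1155·6 = 145479.
145479 mod 15015 = 10344.

10344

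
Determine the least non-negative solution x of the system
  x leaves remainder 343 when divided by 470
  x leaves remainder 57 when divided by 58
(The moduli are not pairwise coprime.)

9743

gcd(470, 58) = 2 and 2 | (57 − 343), so the pair is consistent; merging gives x ≡ 9743 (mod 13630), where 13630 = lcm(470, 58).
The solution is unique modulo lcm(470, 58) = 13630.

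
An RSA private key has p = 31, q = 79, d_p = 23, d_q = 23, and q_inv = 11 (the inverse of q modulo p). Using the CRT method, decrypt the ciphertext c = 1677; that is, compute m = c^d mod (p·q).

m₁ = c^(d_p) mod p: c ≡ 3 (mod 31), and 3^23 mod 31 = 11.
m₂ = c^(d_q) mod q: c ≡ 18 (mod 79), and 18^23 mod 79 = 62.
h = q_inv·(m₁ − m₂) mod p = 11·(11 − 62) mod 31 = 28.
m = m₂ + h·q = 62 + 28·79 = 2274.

2274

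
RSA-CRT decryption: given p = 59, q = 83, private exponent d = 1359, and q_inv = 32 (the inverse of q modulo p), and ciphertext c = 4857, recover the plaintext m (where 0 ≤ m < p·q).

d_p = d mod (p−1) = 1359 mod 58 = 25; d_q = d mod (q−1) = 47.
m₁ = c^(d_p) mod p: c ≡ 19 (mod 59), and 19^25 mod 59 = 53.
m₂ = c^(d_q) mod q: c ≡ 43 (mod 83), and 43^47 mod 83 = 34.
h = q_inv·(m₁ − m₂) mod p = 32·(53 − 34) mod 59 = 18.
m = m₂ + h·q = 34 + 18·83 = 1528.

1528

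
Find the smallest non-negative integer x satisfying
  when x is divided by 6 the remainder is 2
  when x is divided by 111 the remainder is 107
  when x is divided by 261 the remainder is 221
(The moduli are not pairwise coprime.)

4658

gcd(6, 111) = 3 and 3 | (107 − 2), so the pair is consistent; merging gives x ≡ 218 (mod 222), where 222 = lcm(6, 111).
gcd(222, 261) = 3 and 3 | (221 − 218), so the pair is consistent; merging gives x ≡ 4658 (mod 19314), where 19314 = lcm(222, 261).
The solution is unique modulo lcm(6, 111, 261) = 19314.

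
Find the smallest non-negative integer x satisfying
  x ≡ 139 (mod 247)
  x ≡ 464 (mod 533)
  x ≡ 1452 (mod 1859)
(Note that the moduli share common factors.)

1427305

gcd(247, 533) = 13 and 13 | (464 − 139), so the pair is consistent; merging gives x ≡ 9525 (mod 10127), where 10127 = lcm(247, 533).
gcd(10127, 1859) = 13 and 13 | (1452 − 9525), so the pair is consistent; merging gives x ≡ 1427305 (mod 1448161), where 1448161 = lcm(10127, 1859).
The solution is unique modulo lcm(247, 533, 1859) = 1448161.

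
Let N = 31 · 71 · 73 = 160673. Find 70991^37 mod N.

Mod 31: 70991 ≡ 1; by Fermat, exponent reduces to 37 mod 30 = 7; 1^7 ≡ 1 (mod 31).
Mod 71: 70991 ≡ 62; 62^37 ≡ 61 (mod 71).
Mod 73: 70991 ≡ 35; 35^37 ≡ 35 (mod 73).
Combine by CRT: x ≡ 1 (mod 31), x ≡ 61 (mod 71), x ≡ 35 (mod 73) ⇒ x ≡ 89095 (mod 160673).

89095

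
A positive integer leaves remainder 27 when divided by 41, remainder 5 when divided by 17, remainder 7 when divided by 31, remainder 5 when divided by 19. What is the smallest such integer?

The moduli are pairwise coprime; N = 41·17·31·19 = 410533.
N/41 = 10013; 10013 ≡ 9 (mod 41); 9·32 ≡ 1, so inverse 32.
N/17 = 24149; 24149 ≡ 9 (mod 17); 9·2 ≡ 1, so inverse 2.
N/31 = 13243; 13243 ≡ 6 (mod 31); 6·26 ≡ 1, so inverse 26.
N/19 = 21607; 21607 ≡ 4 (mod 19); 4·5 ≡ 1, so inverse 5.
k ≡ 27·10013·32 + 5·24149·2 + 7·13243·26 + 5·21607·5 = 11843123.
11843123 mod 410533 = 348199.

348199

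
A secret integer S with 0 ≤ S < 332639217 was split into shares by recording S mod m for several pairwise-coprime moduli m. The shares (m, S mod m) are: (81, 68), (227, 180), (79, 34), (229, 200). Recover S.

From S ≡ 68 (mod 81) write S = 68 + 81t. Substituting into S ≡ 180 (mod 227) gives 81t ≡ 112 (mod 227), and since 81⁻¹ ≡ 213 (mod 227), t ≡ 21. Hence S ≡ 68 + 81·21 = 1769 (mod 18387).
From S ≡ 1769 (mod 18387) write S = 1769 + 18387t. Substituting into S ≡ 34 (mod 79) gives 18387t ≡ 3 (mod 79), and since 59⁻¹ ≡ 75 (mod 79), t ≡ 67. Hence S ≡ 1769 + 18387·67 = 1233698 (mod 1452573).
From S ≡ 1233698 (mod 1452573) write S = 1233698 + 1452573t. Substituting into S ≡ 200 (mod 229) gives 1452573t ≡ 125 (mod 229), and since 26⁻¹ ≡ 185 (mod 229), t ≡ 225. Hence S ≡ 1233698 + 1452573·225 = 328062623 (mod 332639217).

328062623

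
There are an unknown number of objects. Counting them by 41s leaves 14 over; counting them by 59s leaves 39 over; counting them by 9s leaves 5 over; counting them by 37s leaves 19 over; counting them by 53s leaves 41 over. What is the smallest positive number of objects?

2605892

From N ≡ 14 (mod 41) write N = 14 + 41t. Substituting into N ≡ 39 (mod 59) gives 41t ≡ 25 (mod 59), and since 41⁻¹ ≡ 36 (mod 59), t ≡ 15. Hence N ≡ 14 + 41·15 = 629 (mod 2419).
From N ≡ 629 (mod 2419) write N = 629 + 2419t. Substituting into N ≡ 5 (mod 9) gives 2419t ≡ 6 (mod 9), and since 7⁻¹ ≡ 4 (mod 9), t ≡ 6. Hence N ≡ 629 + 2419·6 = 15143 (mod 21771).
From N ≡ 15143 (mod 21771) write N = 15143 + 21771t. Substituting into N ≡ 19 (mod 37) gives 21771t ≡ 9 (mod 37), and since 15⁻¹ ≡ 5 (mod 37), t ≡ 8. Hence N ≡ 15143 + 21771·8 = 189311 (mod 805527).
From N ≡ 189311 (mod 805527) write N = 189311 + 805527t. Substituting into N ≡ 41 (mod 53) gives 805527t ≡ 46 (mod 53), and since 33⁻¹ ≡ 45 (mod 53), t ≡ 3. Hence N ≡ 189311 + 805527·3 = 2605892 (mod 42692931).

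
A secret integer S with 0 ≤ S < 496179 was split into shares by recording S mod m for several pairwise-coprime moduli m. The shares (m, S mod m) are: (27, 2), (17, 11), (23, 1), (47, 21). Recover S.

265007

Combine the congruences pairwise.
From S ≡ 2 (mod 27) write S = 2 + 27t. Substituting into S ≡ 11 (mod 17) gives 27t ≡ 9 (mod 17), and since 10⁻¹ ≡ 12 (mod 17), t ≡ 6. Hence S ≡ 2 + 27·6 = 164 (mod 459).
From S ≡ 164 (mod 459) write S = 164 + 459t. Substituting into S ≡ 1 (mod 23) gives 459t ≡ 21 (mod 23), and since 22⁻¹ ≡ 22 (mod 23), t ≡ 2. Hence S ≡ 164 + 459·2 = 1082 (mod 10557).
From S ≡ 1082 (mod 10557) write S = 1082 + 10557t. Substituting into S ≡ 21 (mod 47) gives 10557t ≡ 20 (mod 47), and since 29⁻¹ ≡ 13 (mod 47), t ≡ 25. Hence S ≡ 1082 + 10557·25 = 265007 (mod 496179).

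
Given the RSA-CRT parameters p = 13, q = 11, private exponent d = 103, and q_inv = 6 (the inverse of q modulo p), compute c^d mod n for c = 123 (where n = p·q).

85

d_p = d mod (p−1) = 103 mod 12 = 7; d_q = d mod (q−1) = 3.
m₁ = c^(d_p) mod p: c ≡ 6 (mod 13), and 6^7 mod 13 = 7.
m₂ = c^(d_q) mod q: c ≡ 2 (mod 11), and 2^3 mod 11 = 8.
h = q_inv·(m₁ − m₂) mod p = 6·(7 − 8) mod 13 = 7.
m = m₂ + h·q = 8 + 7·11 = 85.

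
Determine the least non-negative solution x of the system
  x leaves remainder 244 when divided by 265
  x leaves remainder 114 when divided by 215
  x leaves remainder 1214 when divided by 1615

332289

gcd(265, 215) = 5 and 5 | (114 − 244), so the pair is consistent; merging gives x ≡ 1834 (mod 11395), where 11395 = lcm(265, 215).
gcd(11395, 1615) = 5 and 5 | (1214 − 1834), so the pair is consistent; merging gives x ≡ 332289 (mod 3680585), where 3680585 = lcm(11395, 1615).
The solution is unique modulo lcm(265, 215, 1615) = 3680585.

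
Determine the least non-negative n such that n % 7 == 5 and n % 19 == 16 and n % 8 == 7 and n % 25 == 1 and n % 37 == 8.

Combine the congruences pairwise.
From n ≡ 5 (mod 7) write n = 5 + 7t. Substituting into n ≡ 16 (mod 19) gives 7t ≡ 11 (mod 19), and since 7⁻¹ ≡ 11 (mod 19), t ≡ 7. Hence n ≡ 5 + 7·7 = 54 (mod 133).
From n ≡ 54 (mod 133) write n = 54 + 133t. Substituting into n ≡ 7 (mod 8) gives 133t ≡ 1 (mod 8), and since 5⁻¹ ≡ 5 (mod 8), t ≡ 5. Hence n ≡ 54 + 133·5 = 719 (mod 1064).
From n ≡ 719 (mod 1064) write n = 719 + 1064t. Substituting into n ≡ 1 (mod 25) gives 1064t ≡ 7 (mod 25), and since 14⁻¹ ≡ 9 (mod 25), t ≡ 13. Hence n ≡ 719 + 1064·13 = 14551 (mod 26600).
From n ≡ 14551 (mod 26600) write n = 14551 + 26600t. Substituting into n ≡ 8 (mod 37) gives 26600t ≡ 35 (mod 37), and since 34⁻¹ ≡ 12 (mod 37), t ≡ 13. Hence n ≡ 14551 + 26600·13 = 360351 (mod 984200).

360351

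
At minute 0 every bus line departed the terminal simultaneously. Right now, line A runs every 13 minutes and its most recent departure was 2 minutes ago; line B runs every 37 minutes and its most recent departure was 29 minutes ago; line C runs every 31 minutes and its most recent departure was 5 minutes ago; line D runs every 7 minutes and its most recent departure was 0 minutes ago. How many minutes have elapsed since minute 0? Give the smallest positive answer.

The moduli are pairwise coprime; N = 13·37·31·7 = 104377.
N/13 = 8029; 8029 ≡ 8 (mod 13); 8·5 ≡ 1, so inverse 5.
N/37 = 2821; 2821 ≡ 9 (mod 37); 9·33 ≡ 1, so inverse 33.
N/31 = 3367; 3367 ≡ 19 (mod 31); 19·18 ≡ 1, so inverse 18.
N/7 = 14911; 14911 ≡ 1 (mod 7), inverse 1.
t ≡ 2·8029·5 + 29·2821·33 + 5·3367·18 + 0·14911·1 = 3083017.
3083017 mod 104377 = 56084.

56084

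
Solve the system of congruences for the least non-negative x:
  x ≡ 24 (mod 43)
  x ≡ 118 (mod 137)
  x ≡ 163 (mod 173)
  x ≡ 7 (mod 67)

62173595

From x ≡ 24 (mod 43) write x = 24 + 43t. Substituting into x ≡ 118 (mod 137) gives 43t ≡ 94 (mod 137), and since 43⁻¹ ≡ 51 (mod 137), t ≡ 136. Hence x ≡ 24 + 43·136 = 5872 (mod 5891).
From x ≡ 5872 (mod 5891) write x = 5872 + 5891t. Substituting into x ≡ 163 (mod 173) gives 5891t ≡ 0 (mod 173), and since 9⁻¹ ≡ 77 (mod 173), t ≡ 0. Hence x ≡ 5872 + 5891·0 = 5872 (mod 1019143).
From x ≡ 5872 (mod 1019143) write x = 5872 + 1019143t. Substituting into x ≡ 7 (mod 67) gives 1019143t ≡ 31 (mod 67), and since 6⁻¹ ≡ 56 (mod 67), t ≡ 61. Hence x ≡ 5872 + 1019143·61 = 62173595 (mod 68282581).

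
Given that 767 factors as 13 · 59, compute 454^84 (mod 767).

105

Mod 13: 454 ≡ 12; since 12 | 84, by Fermat 12^84 ≡ 1 (mod 13).
Mod 59: 454 ≡ 41; by Fermat, exponent reduces to 84 mod 58 = 26; 41^26 ≡ 46 (mod 59).
Combine by CRT: x ≡ 1 (mod 13), x ≡ 46 (mod 59) ⇒ x ≡ 105 (mod 767).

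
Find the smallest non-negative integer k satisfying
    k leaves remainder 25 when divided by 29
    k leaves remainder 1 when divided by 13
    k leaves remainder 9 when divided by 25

2809

From k ≡ 25 (mod 29) write k = 25 + 29t. Substituting into k ≡ 1 (mod 13) gives 29t ≡ 2 (mod 13), and since 3⁻¹ ≡ 9 (mod 13), t ≡ 5. Hence k ≡ 25 + 29·5 = 170 (mod 377).
From k ≡ 170 (mod 377) write k = 170 + 377t. Substituting into k ≡ 9 (mod 25) gives 377t ≡ 14 (mod 25), and since 2⁻¹ ≡ 13 (mod 25), t ≡ 7. Hence k ≡ 170 + 377·7 = 2809 (mod 9425).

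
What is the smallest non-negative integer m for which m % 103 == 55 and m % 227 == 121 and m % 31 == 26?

From m ≡ 55 (mod 103) write m = 55 + 103t. Substituting into m ≡ 121 (mod 227) gives 103t ≡ 66 (mod 227), and since 103⁻¹ ≡ 108 (mod 227), t ≡ 91. Hence m ≡ 55 + 103·91 = 9428 (mod 23381).
From m ≡ 9428 (mod 23381) write m = 9428 + 23381t. Substituting into m ≡ 26 (mod 31) gives 23381t ≡ 22 (mod 31), and since 7⁻¹ ≡ 9 (mod 31), t ≡ 12. Hence m ≡ 9428 + 23381·12 = 290000 (mod 724811).

290000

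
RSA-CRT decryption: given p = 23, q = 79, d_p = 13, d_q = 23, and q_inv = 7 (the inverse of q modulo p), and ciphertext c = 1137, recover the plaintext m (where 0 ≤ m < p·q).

866

m₁ = c^(d_p) mod p: c ≡ 10 (mod 23), and 10^13 mod 23 = 15.
m₂ = c^(d_q) mod q: c ≡ 31 (mod 79), and 31^23 mod 79 = 76.
h = q_inv·(m₁ − m₂) mod p = 7·(15 − 76) mod 23 = 10.
m = m₂ + h·q = 76 + 10·79 = 866.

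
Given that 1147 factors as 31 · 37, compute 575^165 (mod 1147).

Mod 31: 575 ≡ 17; by Fermat, exponent reduces to 165 mod 30 = 15; 17^15 ≡ 30 (mod 31).
Mod 37: 575 ≡ 20; by Fermat, exponent reduces to 165 mod 36 = 21; 20^21 ≡ 29 (mod 37).
Combine by CRT: x ≡ 30 (mod 31), x ≡ 29 (mod 37) ⇒ x ≡ 991 (mod 1147).

991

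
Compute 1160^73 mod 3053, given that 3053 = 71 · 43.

Mod 71: 1160 ≡ 24; by Fermat, exponent reduces to 73 mod 70 = 3; 24^3 ≡ 50 (mod 71).
Mod 43: 1160 ≡ 42; by Fermat, exponent reduces to 73 mod 42 = 31; 42^31 ≡ 42 (mod 43).
Combine by CRT: x ≡ 50 (mod 71), x ≡ 42 (mod 43) ⇒ x ≡ 902 (mod 3053).

902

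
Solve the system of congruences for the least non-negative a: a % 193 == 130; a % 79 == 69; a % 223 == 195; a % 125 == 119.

86343119

The moduli are pairwise coprime; N = 193·79·223·125 = 425010125.
N/193 = 2202125; 2202125 ≡ 188 (mod 193); 188·77 ≡ 1, so inverse 77.
N/79 = 5379875; 5379875 ≡ 54 (mod 79); 54·60 ≡ 1, so inverse 60.
N/223 = 1905875; 1905875 ≡ 117 (mod 223); 117·61 ≡ 1, so inverse 61.
N/125 = 3400081; 3400081 ≡ 81 (mod 125); 81·71 ≡ 1, so inverse 71.
a ≡ 130·2202125·77 + 69·5379875·60 + 195·1905875·61 + 119·3400081·71 = 95713621244.
95713621244 mod 425010125 = 86343119.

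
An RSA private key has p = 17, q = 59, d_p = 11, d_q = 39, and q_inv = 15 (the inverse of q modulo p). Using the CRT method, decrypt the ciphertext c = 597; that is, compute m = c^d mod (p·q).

m₁ = c^(d_p) mod p: c ≡ 2 (mod 17), and 2^11 mod 17 = 8.
m₂ = c^(d_q) mod q: c ≡ 7 (mod 59), and 7^39 mod 59 = 5.
h = q_inv·(m₁ − m₂) mod p = 15·(8 − 5) mod 17 = 11.
m = m₂ + h·q = 5 + 11·59 = 654.

654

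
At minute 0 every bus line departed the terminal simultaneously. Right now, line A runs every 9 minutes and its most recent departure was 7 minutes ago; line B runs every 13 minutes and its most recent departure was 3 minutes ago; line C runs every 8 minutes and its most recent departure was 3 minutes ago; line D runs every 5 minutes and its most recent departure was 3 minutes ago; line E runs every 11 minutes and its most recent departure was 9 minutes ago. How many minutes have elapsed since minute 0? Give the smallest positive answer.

From t ≡ 7 (mod 9) write t = 7 + 9s. Substituting into t ≡ 3 (mod 13) gives 9s ≡ 9 (mod 13), and since 9⁻¹ ≡ 3 (mod 13), s ≡ 1. Hence t ≡ 7 + 9·1 = 16 (mod 117).
From t ≡ 16 (mod 117) write t = 16 + 117s. Substituting into t ≡ 3 (mod 8) gives 117s ≡ 3 (mod 8), and since 5⁻¹ ≡ 5 (mod 8), s ≡ 7. Hence t ≡ 16 + 117·7 = 835 (mod 936).
From t ≡ 835 (mod 936) write t = 835 + 936s. Substituting into t ≡ 3 (mod 5) gives 936s ≡ 3 (mod 5), and since 1⁻¹ ≡ 1 (mod 5), s ≡ 3. Hence t ≡ 835 + 936·3 = 3643 (mod 4680).
From t ≡ 3643 (mod 4680) write t = 3643 + 4680s. Substituting into t ≡ 9 (mod 11) gives 4680s ≡ 7 (mod 11), and since 5⁻¹ ≡ 9 (mod 11), s ≡ 8. Hence t ≡ 3643 + 4680·8 = 41083 (mod 51480).

41083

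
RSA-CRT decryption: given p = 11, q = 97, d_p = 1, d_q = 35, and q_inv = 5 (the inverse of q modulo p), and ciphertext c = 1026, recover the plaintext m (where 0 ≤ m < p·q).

m₁ = c^(d_p) mod p: c ≡ 3 (mod 11), and 3^1 mod 11 = 3.
m₂ = c^(d_q) mod q: c ≡ 56 (mod 97), and 56^35 mod 97 = 58.
h = q_inv·(m₁ − m₂) mod p = 5·(3 − 58) mod 11 = 0.
m = m₂ + h·q = 58 + 0·97 = 58.

58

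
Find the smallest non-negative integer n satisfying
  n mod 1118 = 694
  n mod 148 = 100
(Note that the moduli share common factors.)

10756

gcd(1118, 148) = 2 and 2 | (100 − 694), so the pair is consistent; merging gives n ≡ 10756 (mod 82732), where 82732 = lcm(1118, 148).
The solution is unique modulo lcm(1118, 148) = 82732.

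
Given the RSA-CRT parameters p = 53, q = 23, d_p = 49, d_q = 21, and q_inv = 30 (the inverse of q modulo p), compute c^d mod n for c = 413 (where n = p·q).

m₁ = c^(d_p) mod p: c ≡ 42 (mod 53), and 42^49 mod 53 = 44.
m₂ = c^(d_q) mod q: c ≡ 22 (mod 23), and 22^21 mod 23 = 22.
h = q_inv·(m₁ − m₂) mod p = 30·(44 − 22) mod 53 = 24.
m = m₂ + h·q = 22 + 24·23 = 574.

574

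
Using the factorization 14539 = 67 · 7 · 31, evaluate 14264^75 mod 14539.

5116

Mod 67: 14264 ≡ 60; by Fermat, exponent reduces to 75 mod 66 = 9; 60^9 ≡ 24 (mod 67).
Mod 7: 14264 ≡ 5; by Fermat, exponent reduces to 75 mod 6 = 3; 5^3 ≡ 6 (mod 7).
Mod 31: 14264 ≡ 4; by Fermat, exponent reduces to 75 mod 30 = 15; 4^15 ≡ 1 (mod 31).
Combine by CRT: x ≡ 24 (mod 67), x ≡ 6 (mod 7), x ≡ 1 (mod 31) ⇒ x ≡ 5116 (mod 14539).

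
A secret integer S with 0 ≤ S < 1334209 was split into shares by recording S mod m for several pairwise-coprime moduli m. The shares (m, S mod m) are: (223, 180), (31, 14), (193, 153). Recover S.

From S ≡ 180 (mod 223) write S = 180 + 223t. Substituting into S ≡ 14 (mod 31) gives 223t ≡ 20 (mod 31), and since 6⁻¹ ≡ 26 (mod 31), t ≡ 24. Hence S ≡ 180 + 223·24 = 5532 (mod 6913).
From S ≡ 5532 (mod 6913) write S = 5532 + 6913t. Substituting into S ≡ 153 (mod 193) gives 6913t ≡ 25 (mod 193), and since 158⁻¹ ≡ 11 (mod 193), t ≡ 82. Hence S ≡ 5532 + 6913·82 = 572398 (mod 1334209).

572398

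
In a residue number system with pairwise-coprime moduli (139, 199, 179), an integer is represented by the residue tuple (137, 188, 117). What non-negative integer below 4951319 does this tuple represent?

336100

The moduli are pairwise coprime; N = 139·199·179 = 4951319.
N/139 = 35621; 35621 ≡ 37 (mod 139); 37·124 ≡ 1, so inverse 124.
N/199 = 24881; 24881 ≡ 6 (mod 199); 6·166 ≡ 1, so inverse 166.
N/179 = 27661; 27661 ≡ 95 (mod 179); 95·49 ≡ 1, so inverse 49.
x ≡ 137·35621·124 + 188·24881·166 + 117·27661·49 = 1540196309.
1540196309 mod 4951319 = 336100.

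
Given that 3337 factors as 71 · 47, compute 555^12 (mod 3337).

Mod 71: 555 ≡ 58; 58^12 ≡ 43 (mod 71).
Mod 47: 555 ≡ 38; 38^12 ≡ 3 (mod 47).
Combine by CRT: x ≡ 43 (mod 71), x ≡ 3 (mod 47) ⇒ x ≡ 1037 (mod 3337).

1037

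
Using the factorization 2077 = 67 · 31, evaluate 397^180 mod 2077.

Mod 67: 397 ≡ 62; by Fermat, exponent reduces to 180 mod 66 = 48; 62^48 ≡ 22 (mod 67).
Mod 31: 397 ≡ 25; since 30 | 180, by Fermat 25^180 ≡ 1 (mod 31).
Combine by CRT: x ≡ 22 (mod 67), x ≡ 1 (mod 31) ⇒ x ≡ 156 (mod 2077).

156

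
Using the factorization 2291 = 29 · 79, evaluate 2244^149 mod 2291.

Mod 29: 2244 ≡ 11; by Fermat, exponent reduces to 149 mod 28 = 9; 11^9 ≡ 2 (mod 29).
Mod 79: 2244 ≡ 32; by Fermat, exponent reduces to 149 mod 78 = 71; 32^71 ≡ 16 (mod 79).
Combine by CRT: x ≡ 2 (mod 29), x ≡ 16 (mod 79) ⇒ x ≡ 727 (mod 2291).

727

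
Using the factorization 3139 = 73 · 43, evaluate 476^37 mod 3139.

Mod 73: 476 ≡ 38; 38^37 ≡ 38 (mod 73).
Mod 43: 476 ≡ 3; 3^37 ≡ 20 (mod 43).
Combine by CRT: x ≡ 38 (mod 73), x ≡ 20 (mod 43) ⇒ x ≡ 622 (mod 3139).

622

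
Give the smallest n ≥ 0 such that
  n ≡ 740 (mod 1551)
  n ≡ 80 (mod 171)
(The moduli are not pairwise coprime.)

3842

gcd(1551, 171) = 3 and 3 | (80 − 740), so the pair is consistent; merging gives n ≡ 3842 (mod 88407), where 88407 = lcm(1551, 171).
The solution is unique modulo lcm(1551, 171) = 88407.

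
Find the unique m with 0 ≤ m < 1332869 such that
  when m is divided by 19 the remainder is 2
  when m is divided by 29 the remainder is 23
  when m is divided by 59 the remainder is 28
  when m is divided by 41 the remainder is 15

1110172

From m ≡ 2 (mod 19) write m = 2 + 19t. Substituting into m ≡ 23 (mod 29) gives 19t ≡ 21 (mod 29), and since 19⁻¹ ≡ 26 (mod 29), t ≡ 24. Hence m ≡ 2 + 19·24 = 458 (mod 551).
From m ≡ 458 (mod 551) write m = 458 + 551t. Substituting into m ≡ 28 (mod 59) gives 551t ≡ 42 (mod 59), and since 20⁻¹ ≡ 3 (mod 59), t ≡ 8. Hence m ≡ 458 + 551·8 = 4866 (mod 32509).
From m ≡ 4866 (mod 32509) write m = 4866 + 32509t. Substituting into m ≡ 15 (mod 41) gives 32509t ≡ 28 (mod 41), and since 37⁻¹ ≡ 10 (mod 41), t ≡ 34. Hence m ≡ 4866 + 32509·34 = 1110172 (mod 1332869).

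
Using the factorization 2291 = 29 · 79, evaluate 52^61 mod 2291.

Mod 29: 52 ≡ 23; by Fermat, exponent reduces to 61 mod 28 = 5; 23^5 ≡ 25 (mod 29).
Mod 79: 52 ≡ 52; 52^61 ≡ 10 (mod 79).
Combine by CRT: x ≡ 25 (mod 29), x ≡ 10 (mod 79) ⇒ x ≡ 721 (mod 2291).

721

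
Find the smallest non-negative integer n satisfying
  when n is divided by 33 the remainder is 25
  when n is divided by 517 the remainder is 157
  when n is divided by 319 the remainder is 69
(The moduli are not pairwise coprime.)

3259

gcd(33, 517) = 11 and 11 | (157 − 25), so the pair is consistent; merging gives n ≡ 157 (mod 1551), where 1551 = lcm(33, 517).
gcd(1551, 319) = 11 and 11 | (69 − 157), so the pair is consistent; merging gives n ≡ 3259 (mod 44979), where 44979 = lcm(1551, 319).
The solution is unique modulo lcm(33, 517, 319) = 44979.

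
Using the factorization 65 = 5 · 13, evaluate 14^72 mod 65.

1

Mod 5: 14 ≡ 4; since 4 | 72, by Fermat 4^72 ≡ 1 (mod 5).
Mod 13: 14 ≡ 1; since 12 | 72, by Fermat 1^72 ≡ 1 (mod 13).
Combine by CRT: x ≡ 1 (mod 5), x ≡ 1 (mod 13) ⇒ x ≡ 1 (mod 65).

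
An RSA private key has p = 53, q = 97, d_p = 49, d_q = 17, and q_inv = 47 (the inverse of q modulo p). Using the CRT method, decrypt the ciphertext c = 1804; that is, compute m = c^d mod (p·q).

2723

m₁ = c^(d_p) mod p: c ≡ 2 (mod 53), and 2^49 mod 53 = 20.
m₂ = c^(d_q) mod q: c ≡ 58 (mod 97), and 58^17 mod 97 = 7.
h = q_inv·(m₁ − m₂) mod p = 47·(20 − 7) mod 53 = 28.
m = m₂ + h·q = 7 + 28·97 = 2723.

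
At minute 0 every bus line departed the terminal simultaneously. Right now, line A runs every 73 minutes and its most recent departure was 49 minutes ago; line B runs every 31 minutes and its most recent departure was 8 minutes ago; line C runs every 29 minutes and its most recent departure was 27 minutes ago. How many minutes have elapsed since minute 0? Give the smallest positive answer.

The moduli are pairwise coprime; N = 73·31·29 = 65627.
N/73 = 899; 899 ≡ 23 (mod 73); 23·54 ≡ 1, so inverse 54.
N/31 = 2117; 2117 ≡ 9 (mod 31); 9·7 ≡ 1, so inverse 7.
N/29 = 2263; 2263 ≡ 1 (mod 29), inverse 1.
t ≡ 49·899·54 + 8·2117·7 + 27·2263·1 = 2558407.
2558407 mod 65627 = 64581.

64581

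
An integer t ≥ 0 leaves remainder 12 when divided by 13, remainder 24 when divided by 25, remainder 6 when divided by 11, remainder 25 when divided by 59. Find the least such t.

The moduli are pairwise coprime; N = 13·25·11·59 = 210925.
N/13 = 16225; 16225 ≡ 1 (mod 13), inverse 1.
N/25 = 8437; 8437 ≡ 12 (mod 25); 12·23 ≡ 1, so inverse 23.
N/11 = 19175; 19175 ≡ 2 (mod 11); 2·6 ≡ 1, so inverse 6.
N/59 = 3575; 3575 ≡ 35 (mod 59); 35·27 ≡ 1, so inverse 27.
t ≡ 12·16225·1 + 24·8437·23 + 6·19175·6 + 25·3575·27 = 7955349.
7955349 mod 210925 = 151124.

151124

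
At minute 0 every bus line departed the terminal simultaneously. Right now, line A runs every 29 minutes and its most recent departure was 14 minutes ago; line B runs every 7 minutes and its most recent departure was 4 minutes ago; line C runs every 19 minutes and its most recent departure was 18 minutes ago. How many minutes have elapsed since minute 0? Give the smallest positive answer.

From t ≡ 14 (mod 29) write t = 14 + 29s. Substituting into t ≡ 4 (mod 7) gives 29s ≡ 4 (mod 7), and since 1⁻¹ ≡ 1 (mod 7), s ≡ 4. Hence t ≡ 14 + 29·4 = 130 (mod 203).
From t ≡ 130 (mod 203) write t = 130 + 203s. Substituting into t ≡ 18 (mod 19) gives 203s ≡ 2 (mod 19), and since 13⁻¹ ≡ 3 (mod 19), s ≡ 6. Hence t ≡ 130 + 203·6 = 1348 (mod 3857).

1348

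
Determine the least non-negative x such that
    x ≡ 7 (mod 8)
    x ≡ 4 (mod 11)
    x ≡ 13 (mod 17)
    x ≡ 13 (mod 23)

From x ≡ 7 (mod 8) write x = 7 + 8t. Substituting into x ≡ 4 (mod 11) gives 8t ≡ 8 (mod 11), and since 8⁻¹ ≡ 7 (mod 11), t ≡ 1. Hence x ≡ 7 + 8·1 = 15 (mod 88).
From x ≡ 15 (mod 88) write x = 15 + 88t. Substituting into x ≡ 13 (mod 17) gives 88t ≡ 15 (mod 17), and since 3⁻¹ ≡ 6 (mod 17), t ≡ 5. Hence x ≡ 15 + 88·5 = 455 (mod 1496).
From x ≡ 455 (mod 1496) write x = 455 + 1496t. Substituting into x ≡ 13 (mod 23) gives 1496t ≡ 18 (mod 23), and since 1⁻¹ ≡ 1 (mod 23), t ≡ 18. Hence x ≡ 455 + 1496·18 = 27383 (mod 34408).

27383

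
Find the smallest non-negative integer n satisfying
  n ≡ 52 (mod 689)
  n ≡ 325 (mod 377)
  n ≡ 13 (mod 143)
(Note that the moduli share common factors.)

Combine the congruences pairwise.
gcd(689, 377) = 13 and 13 | (325 − 52), so the pair is consistent; merging gives n ≡ 13143 (mod 19981), where 19981 = lcm(689, 377).
gcd(19981, 143) = 13 and 13 | (13 − 13143), so the pair is consistent; merging gives n ≡ 73086 (mod 219791), where 219791 = lcm(19981, 143).
The solution is unique modulo lcm(689, 377, 143) = 219791.

73086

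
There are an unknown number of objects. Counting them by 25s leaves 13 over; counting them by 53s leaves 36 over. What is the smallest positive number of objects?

513

From N ≡ 13 (mod 25) write N = 13 + 25t. Substituting into N ≡ 36 (mod 53) gives 25t ≡ 23 (mod 53), and since 25⁻¹ ≡ 17 (mod 53), t ≡ 20. Hence N ≡ 13 + 25·20 = 513 (mod 1325).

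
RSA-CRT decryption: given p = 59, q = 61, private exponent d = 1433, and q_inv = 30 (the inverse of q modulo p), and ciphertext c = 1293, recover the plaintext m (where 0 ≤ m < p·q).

77

d_p = d mod (p−1) = 1433 mod 58 = 41; d_q = d mod (q−1) = 53.
m₁ = c^(d_p) mod p: c ≡ 54 (mod 59), and 54^41 mod 59 = 18.
m₂ = c^(d_q) mod q: c ≡ 12 (mod 61), and 12^53 mod 61 = 16.
h = q_inv·(m₁ − m₂) mod p = 30·(18 − 16) mod 59 = 1.
m = m₂ + h·q = 16 + 1·61 = 77.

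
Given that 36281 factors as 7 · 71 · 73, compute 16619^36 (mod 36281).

Mod 7: 16619 ≡ 1; since 6 | 36, by Fermat 1^36 ≡ 1 (mod 7).
Mod 71: 16619 ≡ 5; 5^36 ≡ 5 (mod 71).
Mod 73: 16619 ≡ 48; 48^36 ≡ 1 (mod 73).
Combine by CRT: x ≡ 1 (mod 7), x ≡ 5 (mod 71), x ≡ 1 (mod 73) ⇒ x ≡ 26062 (mod 36281).

26062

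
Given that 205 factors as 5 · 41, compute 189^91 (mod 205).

189

Mod 5: 189 ≡ 4; by Fermat, exponent reduces to 91 mod 4 = 3; 4^3 ≡ 4 (mod 5).
Mod 41: 189 ≡ 25; by Fermat, exponent reduces to 91 mod 40 = 11; 25^11 ≡ 25 (mod 41).
Combine by CRT: x ≡ 4 (mod 5), x ≡ 25 (mod 41) ⇒ x ≡ 189 (mod 205).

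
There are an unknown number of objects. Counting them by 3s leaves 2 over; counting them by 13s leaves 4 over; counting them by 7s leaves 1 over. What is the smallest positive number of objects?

The moduli are pairwise coprime; M = 3·13·7 = 273.
M/3 = 91; 91 ≡ 1 (mod 3), inverse 1.
M/13 = 21; 21 ≡ 8 (mod 13); 8·5 ≡ 1, so inverse 5.
M/7 = 39; 39 ≡ 4 (mod 7); 4·2 ≡ 1, so inverse 2.
N ≡ 2·91·1 + 4·21·5 + 1·39·2 = 680.
680 mod 273 = 134.

134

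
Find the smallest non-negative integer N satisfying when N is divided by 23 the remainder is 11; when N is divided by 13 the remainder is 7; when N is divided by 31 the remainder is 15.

8912

The moduli are pairwise coprime; M = 23·13·31 = 9269.
M/23 = 403; 403 ≡ 12 (mod 23); 12·2 ≡ 1, so inverse 2.
M/13 = 713; 713 ≡ 11 (mod 13); 11·6 ≡ 1, so inverse 6.
M/31 = 299; 299 ≡ 20 (mod 31); 20·14 ≡ 1, so inverse 14.
N ≡ 11·403·2 + 7·713·6 + 15·299·14 = 101602.
101602 mod 9269 = 8912.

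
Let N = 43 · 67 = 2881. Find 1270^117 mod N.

962

Mod 43: 1270 ≡ 23; by Fermat, exponent reduces to 117 mod 42 = 33; 23^33 ≡ 16 (mod 43).
Mod 67: 1270 ≡ 64; by Fermat, exponent reduces to 117 mod 66 = 51; 64^51 ≡ 24 (mod 67).
Combine by CRT: x ≡ 16 (mod 43), x ≡ 24 (mod 67) ⇒ x ≡ 962 (mod 2881).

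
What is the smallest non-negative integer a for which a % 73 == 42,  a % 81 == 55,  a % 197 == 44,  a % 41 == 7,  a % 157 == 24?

The moduli are pairwise coprime; N = 73·81·197·41·157 = 7498210257.
N/73 = 102715209; 102715209 ≡ 48 (mod 73); 48·35 ≡ 1, so inverse 35.
N/81 = 92570497; 92570497 ≡ 52 (mod 81); 52·67 ≡ 1, so inverse 67.
N/197 = 38061981; 38061981 ≡ 5 (mod 197); 5·79 ≡ 1, so inverse 79.
N/41 = 182883177; 182883177 ≡ 12 (mod 41); 12·24 ≡ 1, so inverse 24.
N/157 = 47759301; 47759301 ≡ 58 (mod 157); 58·111 ≡ 1, so inverse 111.
a ≡ 42·102715209·35 + 55·92570497·67 + 44·38061981·79 + 7·182883177·24 + 24·47759301·111 = 782372236231.
782372236231 mod 7498210257 = 2558369503.

2558369503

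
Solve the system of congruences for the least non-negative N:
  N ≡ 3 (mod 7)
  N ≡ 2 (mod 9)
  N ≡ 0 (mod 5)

290

From N ≡ 3 (mod 7) write N = 3 + 7t. Substituting into N ≡ 2 (mod 9) gives 7t ≡ 8 (mod 9), and since 7⁻¹ ≡ 4 (mod 9), t ≡ 5. Hence N ≡ 3 + 7·5 = 38 (mod 63).
From N ≡ 38 (mod 63) write N = 38 + 63t. Substituting into N ≡ 0 (mod 5) gives 63t ≡ 2 (mod 5), and since 3⁻¹ ≡ 2 (mod 5), t ≡ 4. Hence N ≡ 38 + 63·4 = 290 (mod 315).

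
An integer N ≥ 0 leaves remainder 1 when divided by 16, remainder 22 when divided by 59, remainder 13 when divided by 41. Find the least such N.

The moduli are pairwise coprime; M = 16·59·41 = 38704.
M/16 = 2419; 2419 ≡ 3 (mod 16); 3·11 ≡ 1, so inverse 11.
M/59 = 656; 656 ≡ 7 (mod 59); 7·17 ≡ 1, so inverse 17.
M/41 = 944; 944 ≡ 1 (mod 41), inverse 1.
N ≡ 1·2419·11 + 22·656·17 + 13·944·1 = 284225.
284225 mod 38704 = 13297.

13297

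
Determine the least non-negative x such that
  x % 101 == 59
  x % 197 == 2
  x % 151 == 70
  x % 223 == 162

Combine the congruences pairwise.
From x ≡ 59 (mod 101) write x = 59 + 101t. Substituting into x ≡ 2 (mod 197) gives 101t ≡ 140 (mod 197), and since 101⁻¹ ≡ 158 (mod 197), t ≡ 56. Hence x ≡ 59 + 101·56 = 5715 (mod 19897).
From x ≡ 5715 (mod 19897) write x = 5715 + 19897t. Substituting into x ≡ 70 (mod 151) gives 19897t ≡ 93 (mod 151), and since 116⁻¹ ≡ 69 (mod 151), t ≡ 75. Hence x ≡ 5715 + 19897·75 = 1497990 (mod 3004447).
From x ≡ 1497990 (mod 3004447) write x = 1497990 + 3004447t. Substituting into x ≡ 162 (mod 223) gives 3004447t ≡ 63 (mod 223), and since 191⁻¹ ≡ 216 (mod 223), t ≡ 5. Hence x ≡ 1497990 + 3004447·5 = 16520225 (mod 669991681).

16520225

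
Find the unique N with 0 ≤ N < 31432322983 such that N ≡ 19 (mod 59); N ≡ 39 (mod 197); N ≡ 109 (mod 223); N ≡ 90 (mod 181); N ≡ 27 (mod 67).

The moduli are pairwise coprime; M = 59·197·223·181·67 = 31432322983.
M/59 = 532751237; 532751237 ≡ 58 (mod 59); 58·58 ≡ 1, so inverse 58.
M/197 = 159554939; 159554939 ≡ 108 (mod 197); 108·166 ≡ 1, so inverse 166.
M/223 = 140952121; 140952121 ≡ 65 (mod 223); 65·199 ≡ 1, so inverse 199.
M/181 = 173659243; 173659243 ≡ 60 (mod 181); 60·178 ≡ 1, so inverse 178.
M/67 = 469139149; 469139149 ≡ 57 (mod 67); 57·20 ≡ 1, so inverse 20.
N ≡ 19·532751237·58 + 39·159554939·166 + 109·140952121·199 + 90·173659243·178 + 27·469139149·20 = 7712799208191.
7712799208191 mod 31432322983 = 11880077356.

11880077356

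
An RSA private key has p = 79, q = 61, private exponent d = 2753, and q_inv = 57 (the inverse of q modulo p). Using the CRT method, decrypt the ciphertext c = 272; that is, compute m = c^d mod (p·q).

2509

d_p = d mod (p−1) = 2753 mod 78 = 23; d_q = d mod (q−1) = 53.
m₁ = c^(d_p) mod p: c ≡ 35 (mod 79), and 35^23 mod 79 = 60.
m₂ = c^(d_q) mod q: c ≡ 28 (mod 61), and 28^53 mod 61 = 8.
h = q_inv·(m₁ − m₂) mod p = 57·(60 − 8) mod 79 = 41.
m = m₂ + h·q = 8 + 41·61 = 2509.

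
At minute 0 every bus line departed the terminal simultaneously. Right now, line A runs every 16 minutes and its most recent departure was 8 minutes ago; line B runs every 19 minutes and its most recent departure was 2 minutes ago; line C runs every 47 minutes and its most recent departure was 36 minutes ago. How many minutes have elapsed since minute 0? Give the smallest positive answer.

10376

From t ≡ 8 (mod 16) write t = 8 + 16s. Substituting into t ≡ 2 (mod 19) gives 16s ≡ 13 (mod 19), and since 16⁻¹ ≡ 6 (mod 19), s ≡ 2. Hence t ≡ 8 + 16·2 = 40 (mod 304).
From t ≡ 40 (mod 304) write t = 40 + 304s. Substituting into t ≡ 36 (mod 47) gives 304s ≡ 43 (mod 47), and since 22⁻¹ ≡ 15 (mod 47), s ≡ 34. Hence t ≡ 40 + 304·34 = 10376 (mod 14288).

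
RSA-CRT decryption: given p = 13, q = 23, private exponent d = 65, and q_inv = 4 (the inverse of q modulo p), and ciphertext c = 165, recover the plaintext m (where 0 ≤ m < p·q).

d_p = d mod (p−1) = 65 mod 12 = 5; d_q = d mod (q−1) = 21.
m₁ = c^(d_p) mod p: c ≡ 9 (mod 13), and 9^5 mod 13 = 3.
m₂ = c^(d_q) mod q: c ≡ 4 (mod 23), and 4^21 mod 23 = 6.
h = q_inv·(m₁ − m₂) mod p = 4·(3 − 6) mod 13 = 1.
m = m₂ + h·q = 6 + 1·23 = 29.

29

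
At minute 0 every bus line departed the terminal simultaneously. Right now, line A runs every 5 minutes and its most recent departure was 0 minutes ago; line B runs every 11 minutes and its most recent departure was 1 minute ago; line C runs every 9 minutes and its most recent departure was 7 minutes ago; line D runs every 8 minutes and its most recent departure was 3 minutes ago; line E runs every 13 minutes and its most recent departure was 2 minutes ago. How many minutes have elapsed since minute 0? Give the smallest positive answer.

13795

From t ≡ 0 (mod 5) write t = 0 + 5s. Substituting into t ≡ 1 (mod 11) gives 5s ≡ 1 (mod 11), and since 5⁻¹ ≡ 9 (mod 11), s ≡ 9. Hence t ≡ 0 + 5·9 = 45 (mod 55).
From t ≡ 45 (mod 55) write t = 45 + 55s. Substituting into t ≡ 7 (mod 9) gives 55s ≡ 7 (mod 9), and since 1⁻¹ ≡ 1 (mod 9), s ≡ 7. Hence t ≡ 45 + 55·7 = 430 (mod 495).
From t ≡ 430 (mod 495) write t = 430 + 495s. Substituting into t ≡ 3 (mod 8) gives 495s ≡ 5 (mod 8), and since 7⁻¹ ≡ 7 (mod 8), s ≡ 3. Hence t ≡ 430 + 495·3 = 1915 (mod 3960).
From t ≡ 1915 (mod 3960) write t = 1915 + 3960s. Substituting into t ≡ 2 (mod 13) gives 3960s ≡ 11 (mod 13), and since 8⁻¹ ≡ 5 (mod 13), s ≡ 3. Hence t ≡ 1915 + 3960·3 = 13795 (mod 51480).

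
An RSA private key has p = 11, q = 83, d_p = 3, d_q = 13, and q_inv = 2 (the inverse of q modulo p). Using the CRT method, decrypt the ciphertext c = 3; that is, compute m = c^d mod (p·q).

225

m₁ = c^(d_p) mod p: c ≡ 3 (mod 11), and 3^3 mod 11 = 5.
m₂ = c^(d_q) mod q: c ≡ 3 (mod 83), and 3^13 mod 83 = 59.
h = q_inv·(m₁ − m₂) mod p = 2·(5 − 59) mod 11 = 2.
m = m₂ + h·q = 59 + 2·83 = 225.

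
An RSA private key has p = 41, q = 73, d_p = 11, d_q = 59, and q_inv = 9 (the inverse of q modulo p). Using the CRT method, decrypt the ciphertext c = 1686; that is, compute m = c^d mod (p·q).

m₁ = c^(d_p) mod p: c ≡ 5 (mod 41), and 5^11 mod 41 = 36.
m₂ = c^(d_q) mod q: c ≡ 7 (mod 73), and 7^59 mod 73 = 52.
h = q_inv·(m₁ − m₂) mod p = 9·(36 − 52) mod 41 = 20.
m = m₂ + h·q = 52 + 20·73 = 1512.

1512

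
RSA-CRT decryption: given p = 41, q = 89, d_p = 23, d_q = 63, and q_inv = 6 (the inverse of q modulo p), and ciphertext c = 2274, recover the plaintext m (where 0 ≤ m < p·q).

m₁ = c^(d_p) mod p: c ≡ 19 (mod 41), and 19^23 mod 41 = 29.
m₂ = c^(d_q) mod q: c ≡ 49 (mod 89), and 49^63 mod 89 = 10.
h = q_inv·(m₁ − m₂) mod p = 6·(29 − 10) mod 41 = 32.
m = m₂ + h·q = 10 + 32·89 = 2858.

2858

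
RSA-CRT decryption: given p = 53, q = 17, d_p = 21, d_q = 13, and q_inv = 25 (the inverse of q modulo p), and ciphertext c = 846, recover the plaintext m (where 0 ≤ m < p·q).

217

m₁ = c^(d_p) mod p: c ≡ 51 (mod 53), and 51^21 mod 53 = 5.
m₂ = c^(d_q) mod q: c ≡ 13 (mod 17), and 13^13 mod 17 = 13.
h = q_inv·(m₁ − m₂) mod p = 25·(5 − 13) mod 53 = 12.
m = m₂ + h·q = 13 + 12·17 = 217.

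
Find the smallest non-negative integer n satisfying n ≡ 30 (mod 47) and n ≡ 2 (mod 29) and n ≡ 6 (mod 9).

The moduli are pairwise coprime; M = 47·29·9 = 12267.
M/47 = 261; 261 ≡ 26 (mod 47); 26·38 ≡ 1, so inverse 38.
M/29 = 423; 423 ≡ 17 (mod 29); 17·12 ≡ 1, so inverse 12.
M/9 = 1363; 1363 ≡ 4 (mod 9); 4·7 ≡ 1, so inverse 7.
n ≡ 30·261·38 + 2·423·12 + 6·1363·7 = 364938.
364938 mod 12267 = 9195.

9195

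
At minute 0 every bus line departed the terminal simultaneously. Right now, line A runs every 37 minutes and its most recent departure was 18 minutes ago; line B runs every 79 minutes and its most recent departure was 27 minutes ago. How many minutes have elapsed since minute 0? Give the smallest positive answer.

1054

Combine the congruences pairwise.
From t ≡ 18 (mod 37) write t = 18 + 37s. Substituting into t ≡ 27 (mod 79) gives 37s ≡ 9 (mod 79), and since 37⁻¹ ≡ 47 (mod 79), s ≡ 28. Hence t ≡ 18 + 37·28 = 1054 (mod 2923).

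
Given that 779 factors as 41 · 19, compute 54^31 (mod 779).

Mod 41: 54 ≡ 13; 13^31 ≡ 6 (mod 41).
Mod 19: 54 ≡ 16; by Fermat, exponent reduces to 31 mod 18 = 13; 16^13 ≡ 5 (mod 19).
Combine by CRT: x ≡ 6 (mod 41), x ≡ 5 (mod 19) ⇒ x ≡ 252 (mod 779).

252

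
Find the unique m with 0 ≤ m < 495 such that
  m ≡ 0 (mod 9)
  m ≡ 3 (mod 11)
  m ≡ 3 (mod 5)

From m ≡ 0 (mod 9) write m = 0 + 9t. Substituting into m ≡ 3 (mod 11) gives 9t ≡ 3 (mod 11), and since 9⁻¹ ≡ 5 (mod 11), t ≡ 4. Hence m ≡ 0 + 9·4 = 36 (mod 99).
From m ≡ 36 (mod 99) write m = 36 + 99t. Substituting into m ≡ 3 (mod 5) gives 99t ≡ 2 (mod 5), and since 4⁻¹ ≡ 4 (mod 5), t ≡ 3. Hence m ≡ 36 + 99·3 = 333 (mod 495).

333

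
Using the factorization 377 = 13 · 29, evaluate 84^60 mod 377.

Mod 13: 84 ≡ 6; since 12 | 60, by Fermat 6^60 ≡ 1 (mod 13).
Mod 29: 84 ≡ 26; by Fermat, exponent reduces to 60 mod 28 = 4; 26^4 ≡ 23 (mod 29).
Combine by CRT: x ≡ 1 (mod 13), x ≡ 23 (mod 29) ⇒ x ≡ 313 (mod 377).

313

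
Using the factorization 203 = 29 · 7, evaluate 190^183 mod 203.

Mod 29: 190 ≡ 16; by Fermat, exponent reduces to 183 mod 28 = 15; 16^15 ≡ 16 (mod 29).
Mod 7: 190 ≡ 1; by Fermat, exponent reduces to 183 mod 6 = 3; 1^3 ≡ 1 (mod 7).
Combine by CRT: x ≡ 16 (mod 29), x ≡ 1 (mod 7) ⇒ x ≡ 190 (mod 203).

190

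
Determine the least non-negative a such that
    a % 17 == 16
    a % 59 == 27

From a ≡ 16 (mod 17) write a = 16 + 17t. Substituting into a ≡ 27 (mod 59) gives 17t ≡ 11 (mod 59), and since 17⁻¹ ≡ 7 (mod 59), t ≡ 18. Hence a ≡ 16 + 17·18 = 322 (mod 1003).

322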